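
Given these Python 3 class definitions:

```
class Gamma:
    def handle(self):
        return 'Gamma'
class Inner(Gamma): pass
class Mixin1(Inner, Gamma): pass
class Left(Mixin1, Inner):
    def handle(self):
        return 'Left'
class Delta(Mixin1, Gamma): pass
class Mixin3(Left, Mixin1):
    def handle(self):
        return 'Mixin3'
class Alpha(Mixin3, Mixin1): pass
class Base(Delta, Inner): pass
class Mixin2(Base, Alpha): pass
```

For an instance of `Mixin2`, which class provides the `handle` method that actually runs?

Mixin3

L[Mixin2] = Mixin2 + merge(L[Base], L[Alpha], [Base Alpha])
  take Base:  [Base Delta Mixin1 Inner Gamma object] + [Alpha Mixin3 Left Mixin1 Inner Gamma object] + [Base Alpha]
  take Delta:  [Delta Mixin1 Inner Gamma object] + [Alpha Mixin3 Left Mixin1 Inner Gamma object] + [Alpha]
  take Alpha:  [Mixin1 Inner Gamma object] + [Alpha Mixin3 Left Mixin1 Inner Gamma object] + [Alpha]
  take Mixin3:  [Mixin1 Inner Gamma object] + [Mixin3 Left Mixin1 Inner Gamma object]
  take Left:  [Mixin1 Inner Gamma object] + [Left Mixin1 Inner Gamma object]
  take Mixin1:  [Mixin1 Inner Gamma object] + [Mixin1 Inner Gamma object]
  take Inner:  [Inner Gamma object] + [Inner Gamma object]
  take Gamma:  [Gamma object] + [Gamma object]
  take object:  [object] + [object]
MRO: Mixin2 Base Delta Alpha Mixin3 Left Mixin1 Inner Gamma object
handle is defined in: Gamma, Left, Mixin3. First along the MRO is Mixin3.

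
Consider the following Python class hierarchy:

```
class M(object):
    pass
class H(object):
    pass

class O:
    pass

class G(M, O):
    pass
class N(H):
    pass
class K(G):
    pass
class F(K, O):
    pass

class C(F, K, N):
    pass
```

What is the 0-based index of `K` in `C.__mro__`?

2

L[C] = C + merge(L[F], L[K], L[N], [F K N])
  take F:  [F K G M O object] + [K G M O object] + [N H object] + [F K N]
  take K:  [K G M O object] + [K G M O object] + [N H object] + [K N]
  take G:  [G M O object] + [G M O object] + [N H object] + [N]
  take M:  [M O object] + [M O object] + [N H object] + [N]
  take O:  [O object] + [O object] + [N H object] + [N]
  take N:  [object] + [object] + [N H object] + [N]
  take H:  [object] + [object] + [H object]
  take object:  [object] + [object] + [object]
MRO: C F K G M O N H object
K sits at index 2.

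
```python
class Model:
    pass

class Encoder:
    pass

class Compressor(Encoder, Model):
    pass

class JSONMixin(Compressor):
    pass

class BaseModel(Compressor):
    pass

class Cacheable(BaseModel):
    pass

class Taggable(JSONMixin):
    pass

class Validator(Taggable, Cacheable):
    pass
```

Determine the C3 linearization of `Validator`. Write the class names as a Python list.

L[Validator] = Validator + merge(L[Taggable], L[Cacheable], [Taggable Cacheable])
  take Taggable:  [Taggable JSONMixin Compressor Encoder Model object] + [Cacheable BaseModel Compressor Encoder Model object] + [Taggable Cacheable]
  take JSONMixin:  [JSONMixin Compressor Encoder Model object] + [Cacheable BaseModel Compressor Encoder Model object] + [Cacheable]
  take Cacheable:  [Compressor Encoder Model object] + [Cacheable BaseModel Compressor Encoder Model object] + [Cacheable]
  take BaseModel:  [Compressor Encoder Model object] + [BaseModel Compressor Encoder Model object]
  take Compressor:  [Compressor Encoder Model object] + [Compressor Encoder Model object]
  take Encoder:  [Encoder Model object] + [Encoder Model object]
  take Model:  [Model object] + [Model object]
  take object:  [object] + [object]

[Validator, Taggable, JSONMixin, Cacheable, BaseModel, Compressor, Encoder, Model, object]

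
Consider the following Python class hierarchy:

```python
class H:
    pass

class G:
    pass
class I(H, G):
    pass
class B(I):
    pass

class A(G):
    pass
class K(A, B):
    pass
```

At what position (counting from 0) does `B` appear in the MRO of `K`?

2

L[K] = K + merge(L[A], L[B], [A B])
  take A:  [A G object] + [B I H G object] + [A B]
  take B:  [G object] + [B I H G object] + [B]
  take I:  [G object] + [I H G object]
  take H:  [G object] + [H G object]
  take G:  [G object] + [G object]
  take object:  [object] + [object]
MRO: K A B I H G object
B sits at index 2.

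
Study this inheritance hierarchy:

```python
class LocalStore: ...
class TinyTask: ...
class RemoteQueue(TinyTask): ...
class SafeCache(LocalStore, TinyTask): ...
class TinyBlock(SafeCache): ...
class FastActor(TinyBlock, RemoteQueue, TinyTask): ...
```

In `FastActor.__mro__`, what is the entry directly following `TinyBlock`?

L[FastActor] = FastActor + merge(L[TinyBlock], L[RemoteQueue], L[TinyTask], [TinyBlock RemoteQueue TinyTask])
  take TinyBlock:  [TinyBlock SafeCache LocalStore TinyTask object] + [RemoteQueue TinyTask object] + [TinyTask object] + [TinyBlock RemoteQueue TinyTask]
  take SafeCache:  [SafeCache LocalStore TinyTask object] + [RemoteQueue TinyTask object] + [TinyTask object] + [RemoteQueue TinyTask]
  take LocalStore:  [LocalStore TinyTask object] + [RemoteQueue TinyTask object] + [TinyTask object] + [RemoteQueue TinyTask]
  take RemoteQueue:  [TinyTask object] + [RemoteQueue TinyTask object] + [TinyTask object] + [RemoteQueue TinyTask]
  take TinyTask:  [TinyTask object] + [TinyTask object] + [TinyTask object] + [TinyTask]
  take object:  [object] + [object] + [object]
MRO: FastActor TinyBlock SafeCache LocalStore RemoteQueue TinyTask object
TinyBlock is at position 1; next is SafeCache.

SafeCache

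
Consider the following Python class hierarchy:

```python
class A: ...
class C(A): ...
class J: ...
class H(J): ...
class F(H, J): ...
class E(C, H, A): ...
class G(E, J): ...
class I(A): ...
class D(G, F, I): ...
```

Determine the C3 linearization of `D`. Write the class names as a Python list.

L[D] = D + merge(L[G], L[F], L[I], [G F I])
  take G:  [G E C H A J object] + [F H J object] + [I A object] + [G F I]
  take E:  [E C H A J object] + [F H J object] + [I A object] + [F I]
  take C:  [C H A J object] + [F H J object] + [I A object] + [F I]
  take F:  [H A J object] + [F H J object] + [I A object] + [F I]
  take H:  [H A J object] + [H J object] + [I A object] + [I]
  take I:  [A J object] + [J object] + [I A object] + [I]
  take A:  [A J object] + [J object] + [A object]
  take J:  [J object] + [J object] + [object]
  take object:  [object] + [object] + [object]

[D, G, E, C, F, H, I, A, J, object]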